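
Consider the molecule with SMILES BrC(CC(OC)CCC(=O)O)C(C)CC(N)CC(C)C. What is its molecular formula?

Walk through each heavy atom and fill implicit hydrogens from standard valence (C 4, N 3, O 2, S 2, halogen 1):
  atom 1: Br (halogen, monovalent) → 0 H
  atom 2: C, bond orders sum to 3 (valence 4) → 1 H
  atom 3: C, bond orders sum to 2 (valence 4) → 2 H
  atom 4: C, bond orders sum to 3 (valence 4) → 1 H
  atom 5: O, bond orders sum to 2 (valence 2) → 0 H
  atom 6: C, bond orders sum to 1 (valence 4) → 3 H
  atom 7: C, bond orders sum to 2 (valence 4) → 2 H
  atom 8: C, bond orders sum to 2 (valence 4) → 2 H
  atom 9: C, bond orders sum to 4 (valence 4) → 0 H
  atom 10: O, bond orders sum to 2 (valence 2) → 0 H
  atom 11: O, bond orders sum to 1 (valence 2) → 1 H
  atom 12: C, bond orders sum to 3 (valence 4) → 1 H
  atom 13: C, bond orders sum to 1 (valence 4) → 3 H
  atom 14: C, bond orders sum to 2 (valence 4) → 2 H
  atom 15: C, bond orders sum to 3 (valence 4) → 1 H
  atom 16: N, bond orders sum to 1 (valence 3) → 2 H
  atom 17: C, bond orders sum to 2 (valence 4) → 2 H
  atom 18: C, bond orders sum to 3 (valence 4) → 1 H
  atom 19: C, bond orders sum to 1 (valence 4) → 3 H
  atom 20: C, bond orders sum to 1 (valence 4) → 3 H
Totals → C:15, H:30, Br:1, N:1, O:3.
In Hill order: C15H30BrNO3.

C15H30BrNO3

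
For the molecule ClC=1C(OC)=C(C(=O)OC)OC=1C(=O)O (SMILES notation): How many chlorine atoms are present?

Scan the SMILES for Cl atoms (remember two-letter symbols like Cl and Br are single atoms).
Chlorine count: 1.

1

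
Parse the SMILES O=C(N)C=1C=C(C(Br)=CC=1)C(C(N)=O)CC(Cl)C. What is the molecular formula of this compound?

C12H14BrClN2O2

Walk through each heavy atom and fill implicit hydrogens from standard valence (C 4, N 3, O 2, S 2, halogen 1):
  atom 1: O, bond orders sum to 2 (valence 2) → 0 H
  atom 2: C, bond orders sum to 4 (valence 4) → 0 H
  atom 3: N, bond orders sum to 1 (valence 3) → 2 H
  atom 4: C, bond orders sum to 4 (valence 4) → 0 H
  atom 5: C, bond orders sum to 3 (valence 4) → 1 H
  atom 6: C, bond orders sum to 4 (valence 4) → 0 H
  atom 7: C, bond orders sum to 4 (valence 4) → 0 H
  atom 8: Br (halogen, monovalent) → 0 H
  atom 9: C, bond orders sum to 3 (valence 4) → 1 H
  atom 10: C, bond orders sum to 3 (valence 4) → 1 H
  atom 11: C, bond orders sum to 3 (valence 4) → 1 H
  atom 12: C, bond orders sum to 4 (valence 4) → 0 H
  atom 13: N, bond orders sum to 1 (valence 3) → 2 H
  atom 14: O, bond orders sum to 2 (valence 2) → 0 H
  atom 15: C, bond orders sum to 2 (valence 4) → 2 H
  atom 16: C, bond orders sum to 3 (valence 4) → 1 H
  atom 17: Cl (halogen, monovalent) → 0 H
  atom 18: C, bond orders sum to 1 (valence 4) → 3 H
Totals → C:12, H:14, Br:1, Cl:1, N:2, O:2.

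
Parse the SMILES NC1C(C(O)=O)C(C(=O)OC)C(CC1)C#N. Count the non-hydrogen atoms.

Every atom symbol written in the SMILES (organic subset) is one heavy atom; implicit H are not written.
Heavy atoms by element → C:10, N:2, O:4.
Total: 16.

16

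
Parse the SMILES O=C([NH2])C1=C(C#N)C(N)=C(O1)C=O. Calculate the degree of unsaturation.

7

Molecular formula: C7H5N3O3.
DoU = (2C + 2 + N − H − X) / 2, where X is the halogen count and O/S are ignored.
    = (2·7 + 2 + 3 − 5 − 0) / 2 = 14 / 2 = 7.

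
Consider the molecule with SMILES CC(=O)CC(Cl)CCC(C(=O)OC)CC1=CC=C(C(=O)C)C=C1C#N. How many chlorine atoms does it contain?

1

Scan the SMILES for Cl atoms (remember two-letter symbols like Cl and Br are single atoms).
Chlorine count: 1.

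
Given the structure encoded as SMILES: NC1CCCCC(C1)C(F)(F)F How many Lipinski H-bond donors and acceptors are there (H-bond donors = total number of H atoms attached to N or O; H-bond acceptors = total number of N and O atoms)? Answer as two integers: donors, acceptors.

Donors: find every N or O and count the H atoms it carries.
  atom 1 (N): bond orders sum to 1 → 2 H
Lipinski HBD = 2.
Acceptors: N atoms = 1, O atoms = 0 → HBA = 1.

2, 1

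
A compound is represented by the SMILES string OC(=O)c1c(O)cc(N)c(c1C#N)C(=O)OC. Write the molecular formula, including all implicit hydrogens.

C10H8N2O5

Walk through each heavy atom and fill implicit hydrogens from standard valence (C 4, N 3, O 2, S 2, halogen 1); for lowercase aromatic atoms, an aromatic c carries 1 H when it has two neighbours and 0 H with three, and aromatic n carries 0 H:
  atom 1: O, bond orders sum to 1 (valence 2) → 1 H
  atom 2: C, bond orders sum to 4 (valence 4) → 0 H
  atom 3: O, bond orders sum to 2 (valence 2) → 0 H
  atom 4: aromatic c, 3 neighbours → 0 H
  atom 5: aromatic c, 3 neighbours → 0 H
  atom 6: O, bond orders sum to 1 (valence 2) → 1 H
  atom 7: aromatic c, 2 neighbours → 1 H
  atom 8: aromatic c, 3 neighbours → 0 H
  atom 9: N, bond orders sum to 1 (valence 3) → 2 H
  atom 10: aromatic c, 3 neighbours → 0 H
  atom 11: aromatic c, 3 neighbours → 0 H
  atom 12: C, bond orders sum to 4 (valence 4) → 0 H
  atom 13: N, bond orders sum to 3 (valence 3) → 0 H
  atom 14: C, bond orders sum to 4 (valence 4) → 0 H
  atom 15: O, bond orders sum to 2 (valence 2) → 0 H
  atom 16: O, bond orders sum to 2 (valence 2) → 0 H
  atom 17: C, bond orders sum to 1 (valence 4) → 3 H
Totals → C:10, H:8, N:2, O:5.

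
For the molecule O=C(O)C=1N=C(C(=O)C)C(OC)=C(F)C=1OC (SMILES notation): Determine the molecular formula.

Walk through each heavy atom and fill implicit hydrogens from standard valence (C 4, N 3, O 2, S 2, halogen 1):
  atom 1: O, bond orders sum to 2 (valence 2) → 0 H
  atom 2: C, bond orders sum to 4 (valence 4) → 0 H
  atom 3: O, bond orders sum to 1 (valence 2) → 1 H
  atom 4: C, bond orders sum to 4 (valence 4) → 0 H
  atom 5: N, bond orders sum to 3 (valence 3) → 0 H
  atom 6: C, bond orders sum to 4 (valence 4) → 0 H
  atom 7: C, bond orders sum to 4 (valence 4) → 0 H
  atom 8: O, bond orders sum to 2 (valence 2) → 0 H
  atom 9: C, bond orders sum to 1 (valence 4) → 3 H
  atom 10: C, bond orders sum to 4 (valence 4) → 0 H
  atom 11: O, bond orders sum to 2 (valence 2) → 0 H
  atom 12: C, bond orders sum to 1 (valence 4) → 3 H
  atom 13: C, bond orders sum to 4 (valence 4) → 0 H
  atom 14: F (halogen, monovalent) → 0 H
  atom 15: C, bond orders sum to 4 (valence 4) → 0 H
  atom 16: O, bond orders sum to 2 (valence 2) → 0 H
  atom 17: C, bond orders sum to 1 (valence 4) → 3 H
Totals → C:10, H:10, F:1, N:1, O:5.

C10H10FNO5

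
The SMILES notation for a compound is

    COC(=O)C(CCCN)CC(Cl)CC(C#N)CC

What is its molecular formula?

Walk through each heavy atom and fill implicit hydrogens from standard valence (C 4, N 3, O 2, S 2, halogen 1):
  atom 1: C, bond orders sum to 1 (valence 4) → 3 H
  atom 2: O, bond orders sum to 2 (valence 2) → 0 H
  atom 3: C, bond orders sum to 4 (valence 4) → 0 H
  atom 4: O, bond orders sum to 2 (valence 2) → 0 H
  atom 5: C, bond orders sum to 3 (valence 4) → 1 H
  atom 6: C, bond orders sum to 2 (valence 4) → 2 H
  atom 7: C, bond orders sum to 2 (valence 4) → 2 H
  atom 8: C, bond orders sum to 2 (valence 4) → 2 H
  atom 9: N, bond orders sum to 1 (valence 3) → 2 H
  atom 10: C, bond orders sum to 2 (valence 4) → 2 H
  atom 11: C, bond orders sum to 3 (valence 4) → 1 H
  atom 12: Cl (halogen, monovalent) → 0 H
  atom 13: C, bond orders sum to 2 (valence 4) → 2 H
  atom 14: C, bond orders sum to 3 (valence 4) → 1 H
  atom 15: C, bond orders sum to 4 (valence 4) → 0 H
  atom 16: N, bond orders sum to 3 (valence 3) → 0 H
  atom 17: C, bond orders sum to 2 (valence 4) → 2 H
  atom 18: C, bond orders sum to 1 (valence 4) → 3 H
Totals → C:13, H:23, Cl:1, N:2, O:2.

C13H23ClN2O2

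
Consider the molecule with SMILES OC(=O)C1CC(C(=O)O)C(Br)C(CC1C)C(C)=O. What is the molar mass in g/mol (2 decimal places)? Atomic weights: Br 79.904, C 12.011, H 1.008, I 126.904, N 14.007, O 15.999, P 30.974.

321.17 g/mol

First, the molecular formula is C12H17BrO5 (counting implicit H from valence).
  Br: 1 × 79.904 = 79.904
  C: 12 × 12.011 = 144.132
  H: 17 × 1.008 = 17.136
  O: 5 × 15.999 = 79.995
Sum: 1×79.904 + 12×12.011 + 17×1.008 + 5×15.999 = 321.167 → 321.17 g/mol.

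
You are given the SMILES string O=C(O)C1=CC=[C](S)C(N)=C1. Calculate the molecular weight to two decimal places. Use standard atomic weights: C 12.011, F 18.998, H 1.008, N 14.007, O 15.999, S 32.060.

First, the molecular formula is C7H7NO2S (counting implicit H from valence).
  C: 7 × 12.011 = 84.077
  H: 7 × 1.008 = 7.056
  N: 1 × 14.007 = 14.007
  O: 2 × 15.999 = 31.998
  S: 1 × 32.060 = 32.060
Sum: 7×12.011 + 7×1.008 + 1×14.007 + 2×15.999 + 1×32.060 = 169.198 → 169.20 g/mol.

169.20 g/mol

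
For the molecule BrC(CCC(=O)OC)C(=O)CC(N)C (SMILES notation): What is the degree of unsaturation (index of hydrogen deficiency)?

Molecular formula: C9H16BrNO3.
DoU = (2C + 2 + N − H − X) / 2, where X is the halogen count and O/S are ignored.
    = (2·9 + 2 + 1 − 16 − 1) / 2 = 4 / 2 = 2.

2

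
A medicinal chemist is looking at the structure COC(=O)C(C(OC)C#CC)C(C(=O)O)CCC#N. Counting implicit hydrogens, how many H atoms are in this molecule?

17

Walk through each heavy atom and fill implicit hydrogens from standard valence (C 4, N 3, O 2, S 2, halogen 1):
  atom 1: C, bond orders sum to 1 (valence 4) → 3 H
  atom 2: O, bond orders sum to 2 (valence 2) → 0 H
  atom 3: C, bond orders sum to 4 (valence 4) → 0 H
  atom 4: O, bond orders sum to 2 (valence 2) → 0 H
  atom 5: C, bond orders sum to 3 (valence 4) → 1 H
  atom 6: C, bond orders sum to 3 (valence 4) → 1 H
  atom 7: O, bond orders sum to 2 (valence 2) → 0 H
  atom 8: C, bond orders sum to 1 (valence 4) → 3 H
  atom 9: C, bond orders sum to 4 (valence 4) → 0 H
  atom 10: C, bond orders sum to 4 (valence 4) → 0 H
  atom 11: C, bond orders sum to 1 (valence 4) → 3 H
  atom 12: C, bond orders sum to 3 (valence 4) → 1 H
  atom 13: C, bond orders sum to 4 (valence 4) → 0 H
  atom 14: O, bond orders sum to 2 (valence 2) → 0 H
  atom 15: O, bond orders sum to 1 (valence 2) → 1 H
  atom 16: C, bond orders sum to 2 (valence 4) → 2 H
  atom 17: C, bond orders sum to 2 (valence 4) → 2 H
  atom 18: C, bond orders sum to 4 (valence 4) → 0 H
  atom 19: N, bond orders sum to 3 (valence 3) → 0 H
Total hydrogens: 17.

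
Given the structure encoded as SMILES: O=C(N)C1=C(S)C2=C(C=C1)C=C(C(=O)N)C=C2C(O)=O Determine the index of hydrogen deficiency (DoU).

Molecular formula: C13H10N2O4S.
DoU = (2C + 2 + N − H − X) / 2, where X is the halogen count and O/S are ignored.
    = (2·13 + 2 + 2 − 10 − 0) / 2 = 20 / 2 = 10.

10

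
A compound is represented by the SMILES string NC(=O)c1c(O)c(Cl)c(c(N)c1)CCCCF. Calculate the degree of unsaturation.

5

Molecular formula: C11H14ClFN2O2.
DoU = (2C + 2 + N − H − X) / 2, where X is the halogen count and O/S are ignored.
    = (2·11 + 2 + 2 − 14 − 2) / 2 = 10 / 2 = 5.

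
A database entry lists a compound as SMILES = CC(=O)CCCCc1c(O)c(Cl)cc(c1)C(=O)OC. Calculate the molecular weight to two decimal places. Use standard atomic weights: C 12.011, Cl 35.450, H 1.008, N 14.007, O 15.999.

First, the molecular formula is C14H17ClO4 (counting implicit H from valence).
  C: 14 × 12.011 = 168.154
  Cl: 1 × 35.450 = 35.450
  H: 17 × 1.008 = 17.136
  O: 4 × 15.999 = 63.996
Sum: 14×12.011 + 1×35.450 + 17×1.008 + 4×15.999 = 284.736 → 284.74 g/mol.

284.74 g/mol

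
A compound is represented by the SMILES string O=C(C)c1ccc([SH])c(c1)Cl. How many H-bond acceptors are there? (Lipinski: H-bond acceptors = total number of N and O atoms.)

N atoms: 0; O atoms: 1.
Lipinski HBA = 0 + 1 = 1.

1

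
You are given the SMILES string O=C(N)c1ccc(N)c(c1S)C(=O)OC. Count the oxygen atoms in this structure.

3

Scan the SMILES for O atoms (remember two-letter symbols like Cl and Br are single atoms).
Oxygen count: 3.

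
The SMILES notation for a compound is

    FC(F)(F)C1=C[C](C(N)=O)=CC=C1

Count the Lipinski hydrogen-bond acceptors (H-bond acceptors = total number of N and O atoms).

N atoms: 1; O atoms: 1.
Lipinski HBA = 1 + 1 = 2.

2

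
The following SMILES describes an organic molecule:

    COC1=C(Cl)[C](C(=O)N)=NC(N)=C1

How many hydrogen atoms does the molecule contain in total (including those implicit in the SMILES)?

Walk through each heavy atom and fill implicit hydrogens from standard valence (C 4, N 3, O 2, S 2, halogen 1):
  atom 1: C, bond orders sum to 1 (valence 4) → 3 H
  atom 2: O, bond orders sum to 2 (valence 2) → 0 H
  atom 3: C, bond orders sum to 4 (valence 4) → 0 H
  atom 4: C, bond orders sum to 4 (valence 4) → 0 H
  atom 5: Cl (halogen, monovalent) → 0 H
  atom 6: C with explicit H count 0
  atom 7: C, bond orders sum to 4 (valence 4) → 0 H
  atom 8: O, bond orders sum to 2 (valence 2) → 0 H
  atom 9: N, bond orders sum to 1 (valence 3) → 2 H
  atom 10: N, bond orders sum to 3 (valence 3) → 0 H
  atom 11: C, bond orders sum to 4 (valence 4) → 0 H
  atom 12: N, bond orders sum to 1 (valence 3) → 2 H
  atom 13: C, bond orders sum to 3 (valence 4) → 1 H
Total hydrogens: 8.

8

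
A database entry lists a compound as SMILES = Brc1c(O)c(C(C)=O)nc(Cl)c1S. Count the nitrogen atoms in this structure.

Scan the SMILES for N atoms (remember two-letter symbols like Cl and Br are single atoms).
Nitrogen count: 1.

1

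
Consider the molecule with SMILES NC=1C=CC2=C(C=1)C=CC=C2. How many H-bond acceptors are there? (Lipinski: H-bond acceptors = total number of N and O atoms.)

N atoms: 1; O atoms: 0.
Lipinski HBA = 1 + 0 = 1.

1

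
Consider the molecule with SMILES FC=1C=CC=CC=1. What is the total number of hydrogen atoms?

Walk through each heavy atom and fill implicit hydrogens from standard valence (C 4, N 3, O 2, S 2, halogen 1):
  atom 1: F (halogen, monovalent) → 0 H
  atom 2: C, bond orders sum to 4 (valence 4) → 0 H
  atom 3: C, bond orders sum to 3 (valence 4) → 1 H
  atom 4: C, bond orders sum to 3 (valence 4) → 1 H
  atom 5: C, bond orders sum to 3 (valence 4) → 1 H
  atom 6: C, bond orders sum to 3 (valence 4) → 1 H
  atom 7: C, bond orders sum to 3 (valence 4) → 1 H
Total hydrogens: 5.

5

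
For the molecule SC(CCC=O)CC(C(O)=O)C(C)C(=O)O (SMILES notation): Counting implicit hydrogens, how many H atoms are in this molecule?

16

Walk through each heavy atom and fill implicit hydrogens from standard valence (C 4, N 3, O 2, S 2, halogen 1):
  atom 1: S, bond orders sum to 1 (valence 2) → 1 H
  atom 2: C, bond orders sum to 3 (valence 4) → 1 H
  atom 3: C, bond orders sum to 2 (valence 4) → 2 H
  atom 4: C, bond orders sum to 2 (valence 4) → 2 H
  atom 5: C, bond orders sum to 3 (valence 4) → 1 H
  atom 6: O, bond orders sum to 2 (valence 2) → 0 H
  atom 7: C, bond orders sum to 2 (valence 4) → 2 H
  atom 8: C, bond orders sum to 3 (valence 4) → 1 H
  atom 9: C, bond orders sum to 4 (valence 4) → 0 H
  atom 10: O, bond orders sum to 1 (valence 2) → 1 H
  atom 11: O, bond orders sum to 2 (valence 2) → 0 H
  atom 12: C, bond orders sum to 3 (valence 4) → 1 H
  atom 13: C, bond orders sum to 1 (valence 4) → 3 H
  atom 14: C, bond orders sum to 4 (valence 4) → 0 H
  atom 15: O, bond orders sum to 2 (valence 2) → 0 H
  atom 16: O, bond orders sum to 1 (valence 2) → 1 H
Total hydrogens: 16.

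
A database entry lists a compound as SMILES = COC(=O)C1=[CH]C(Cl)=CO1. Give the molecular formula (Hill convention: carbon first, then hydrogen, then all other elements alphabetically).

Walk through each heavy atom and fill implicit hydrogens from standard valence (C 4, N 3, O 2, S 2, halogen 1):
  atom 1: C, bond orders sum to 1 (valence 4) → 3 H
  atom 2: O, bond orders sum to 2 (valence 2) → 0 H
  atom 3: C, bond orders sum to 4 (valence 4) → 0 H
  atom 4: O, bond orders sum to 2 (valence 2) → 0 H
  atom 5: C, bond orders sum to 4 (valence 4) → 0 H
  atom 6: C with explicit H count 1
  atom 7: C, bond orders sum to 4 (valence 4) → 0 H
  atom 8: Cl (halogen, monovalent) → 0 H
  atom 9: C, bond orders sum to 3 (valence 4) → 1 H
  atom 10: O, bond orders sum to 2 (valence 2) → 0 H
Totals → C:6, H:5, Cl:1, O:3.

C6H5ClO3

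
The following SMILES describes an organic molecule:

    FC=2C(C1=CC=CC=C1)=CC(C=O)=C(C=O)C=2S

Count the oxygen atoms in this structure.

2

Scan the SMILES for O atoms (remember two-letter symbols like Cl and Br are single atoms).
Oxygen count: 2.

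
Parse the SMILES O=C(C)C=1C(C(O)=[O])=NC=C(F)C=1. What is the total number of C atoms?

Count every carbon token in the SMILES (each C, including those in ring-closure positions and inside branches).
Carbon count: 8.

8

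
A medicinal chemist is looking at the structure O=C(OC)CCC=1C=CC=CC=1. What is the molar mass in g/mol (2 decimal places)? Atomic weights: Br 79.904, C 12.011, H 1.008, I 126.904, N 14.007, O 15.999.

First, the molecular formula is C10H12O2 (counting implicit H from valence).
  C: 10 × 12.011 = 120.110
  H: 12 × 1.008 = 12.096
  O: 2 × 15.999 = 31.998
Sum: 10×12.011 + 12×1.008 + 2×15.999 = 164.204 → 164.20 g/mol.

164.20 g/mol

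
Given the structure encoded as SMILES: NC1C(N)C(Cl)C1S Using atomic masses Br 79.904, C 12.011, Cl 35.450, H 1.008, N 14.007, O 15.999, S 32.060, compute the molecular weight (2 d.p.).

First, the molecular formula is C4H9ClN2S (counting implicit H from valence).
  C: 4 × 12.011 = 48.044
  Cl: 1 × 35.450 = 35.450
  H: 9 × 1.008 = 9.072
  N: 2 × 14.007 = 28.014
  S: 1 × 32.060 = 32.060
Sum: 4×12.011 + 1×35.450 + 9×1.008 + 2×14.007 + 1×32.060 = 152.640 → 152.64 g/mol.

152.64 g/mol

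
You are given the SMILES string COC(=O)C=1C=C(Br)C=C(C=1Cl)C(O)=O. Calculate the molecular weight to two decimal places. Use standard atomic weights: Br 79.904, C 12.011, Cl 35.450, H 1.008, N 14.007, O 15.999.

First, the molecular formula is C9H6BrClO4 (counting implicit H from valence).
  Br: 1 × 79.904 = 79.904
  C: 9 × 12.011 = 108.099
  Cl: 1 × 35.450 = 35.450
  H: 6 × 1.008 = 6.048
  O: 4 × 15.999 = 63.996
Sum: 1×79.904 + 9×12.011 + 1×35.450 + 6×1.008 + 4×15.999 = 293.497 → 293.50 g/mol.

293.50 g/mol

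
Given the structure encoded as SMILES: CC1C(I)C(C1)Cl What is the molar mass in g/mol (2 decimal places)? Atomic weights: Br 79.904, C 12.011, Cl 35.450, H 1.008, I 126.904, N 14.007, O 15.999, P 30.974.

230.47 g/mol

First, the molecular formula is C5H8ClI (counting implicit H from valence).
  C: 5 × 12.011 = 60.055
  Cl: 1 × 35.450 = 35.450
  H: 8 × 1.008 = 8.064
  I: 1 × 126.904 = 126.904
Sum: 5×12.011 + 1×35.450 + 8×1.008 + 1×126.904 = 230.473 → 230.47 g/mol.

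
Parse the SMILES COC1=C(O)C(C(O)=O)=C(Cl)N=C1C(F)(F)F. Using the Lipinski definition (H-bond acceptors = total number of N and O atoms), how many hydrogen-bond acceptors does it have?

N atoms: 1; O atoms: 4.
Lipinski HBA = 1 + 4 = 5.

5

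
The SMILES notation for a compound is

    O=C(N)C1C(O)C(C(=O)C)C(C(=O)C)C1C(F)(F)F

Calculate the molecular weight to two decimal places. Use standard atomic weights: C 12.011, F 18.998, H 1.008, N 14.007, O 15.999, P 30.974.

281.23 g/mol

First, the molecular formula is C11H14F3NO4 (counting implicit H from valence).
  C: 11 × 12.011 = 132.121
  F: 3 × 18.998 = 56.994
  H: 14 × 1.008 = 14.112
  N: 1 × 14.007 = 14.007
  O: 4 × 15.999 = 63.996
Sum: 11×12.011 + 3×18.998 + 14×1.008 + 1×14.007 + 4×15.999 = 281.230 → 281.23 g/mol.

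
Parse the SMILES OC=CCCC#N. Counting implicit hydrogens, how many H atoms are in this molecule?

Walk through each heavy atom and fill implicit hydrogens from standard valence (C 4, N 3, O 2, S 2, halogen 1):
  atom 1: O, bond orders sum to 1 (valence 2) → 1 H
  atom 2: C, bond orders sum to 3 (valence 4) → 1 H
  atom 3: C, bond orders sum to 3 (valence 4) → 1 H
  atom 4: C, bond orders sum to 2 (valence 4) → 2 H
  atom 5: C, bond orders sum to 2 (valence 4) → 2 H
  atom 6: C, bond orders sum to 4 (valence 4) → 0 H
  atom 7: N, bond orders sum to 3 (valence 3) → 0 H
Total hydrogens: 7.

7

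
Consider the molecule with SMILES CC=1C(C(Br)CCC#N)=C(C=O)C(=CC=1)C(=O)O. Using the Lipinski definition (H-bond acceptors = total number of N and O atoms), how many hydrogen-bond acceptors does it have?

4

N atoms: 1; O atoms: 3.
Lipinski HBA = 1 + 3 = 4.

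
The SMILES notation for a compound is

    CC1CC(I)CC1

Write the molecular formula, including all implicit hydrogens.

Walk through each heavy atom and fill implicit hydrogens from standard valence (C 4, N 3, O 2, S 2, halogen 1):
  atom 1: C, bond orders sum to 1 (valence 4) → 3 H
  atom 2: C, bond orders sum to 3 (valence 4) → 1 H
  atom 3: C, bond orders sum to 2 (valence 4) → 2 H
  atom 4: C, bond orders sum to 3 (valence 4) → 1 H
  atom 5: I (halogen, monovalent) → 0 H
  atom 6: C, bond orders sum to 2 (valence 4) → 2 H
  atom 7: C, bond orders sum to 2 (valence 4) → 2 H
Totals → C:6, H:11, I:1.
In Hill order: C6H11I.

C6H11I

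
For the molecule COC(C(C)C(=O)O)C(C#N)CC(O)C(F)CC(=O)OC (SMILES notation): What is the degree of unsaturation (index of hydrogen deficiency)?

Degree of unsaturation = (number of rings) + (number of π bonds).
Ring closures in the SMILES: 0.
π bonds: 2 double bonds (each 1 DoU), 1 triple bond (each 2 DoU) → 4 DoU from unsaturation.
Total DoU = 0 + 4 = 4.

4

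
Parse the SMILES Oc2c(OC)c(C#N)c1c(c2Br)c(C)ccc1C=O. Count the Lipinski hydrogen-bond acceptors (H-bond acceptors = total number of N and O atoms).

N atoms: 1; O atoms: 3.
Lipinski HBA = 1 + 3 = 4.

4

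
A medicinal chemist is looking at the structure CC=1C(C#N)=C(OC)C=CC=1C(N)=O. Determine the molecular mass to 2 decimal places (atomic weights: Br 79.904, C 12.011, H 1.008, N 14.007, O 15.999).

190.20 g/mol

First, the molecular formula is C10H10N2O2 (counting implicit H from valence).
  C: 10 × 12.011 = 120.110
  H: 10 × 1.008 = 10.080
  N: 2 × 14.007 = 28.014
  O: 2 × 15.999 = 31.998
Sum: 10×12.011 + 10×1.008 + 2×14.007 + 2×15.999 = 190.202 → 190.20 g/mol.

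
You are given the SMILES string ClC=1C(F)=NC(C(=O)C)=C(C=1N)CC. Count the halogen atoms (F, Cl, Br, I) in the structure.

Halogen atoms appear at heavy-atom positions 1, 4 (1×Cl, 1×F).
Other groups present: 1 ketone, 1 primary amine.
Halogen count: 2.

2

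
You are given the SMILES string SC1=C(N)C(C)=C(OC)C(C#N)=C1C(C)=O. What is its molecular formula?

C11H12N2O2S

Walk through each heavy atom and fill implicit hydrogens from standard valence (C 4, N 3, O 2, S 2, halogen 1):
  atom 1: S, bond orders sum to 1 (valence 2) → 1 H
  atom 2: C, bond orders sum to 4 (valence 4) → 0 H
  atom 3: C, bond orders sum to 4 (valence 4) → 0 H
  atom 4: N, bond orders sum to 1 (valence 3) → 2 H
  atom 5: C, bond orders sum to 4 (valence 4) → 0 H
  atom 6: C, bond orders sum to 1 (valence 4) → 3 H
  atom 7: C, bond orders sum to 4 (valence 4) → 0 H
  atom 8: O, bond orders sum to 2 (valence 2) → 0 H
  atom 9: C, bond orders sum to 1 (valence 4) → 3 H
  atom 10: C, bond orders sum to 4 (valence 4) → 0 H
  atom 11: C, bond orders sum to 4 (valence 4) → 0 H
  atom 12: N, bond orders sum to 3 (valence 3) → 0 H
  atom 13: C, bond orders sum to 4 (valence 4) → 0 H
  atom 14: C, bond orders sum to 4 (valence 4) → 0 H
  atom 15: C, bond orders sum to 1 (valence 4) → 3 H
  atom 16: O, bond orders sum to 2 (valence 2) → 0 H
Totals → C:11, H:12, N:2, O:2, S:1.
In Hill order: C11H12N2O2S.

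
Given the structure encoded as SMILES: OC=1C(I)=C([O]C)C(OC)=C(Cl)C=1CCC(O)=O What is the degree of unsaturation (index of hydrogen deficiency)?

Molecular formula: C11H12ClIO5.
DoU = (2C + 2 + N − H − X) / 2, where X is the halogen count and O/S are ignored.
    = (2·11 + 2 + 0 − 12 − 2) / 2 = 10 / 2 = 5.

5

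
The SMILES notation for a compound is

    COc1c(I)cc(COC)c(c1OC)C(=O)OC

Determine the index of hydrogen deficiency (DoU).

Molecular formula: C12H15IO5.
DoU = (2C + 2 + N − H − X) / 2, where X is the halogen count and O/S are ignored.
    = (2·12 + 2 + 0 − 15 − 1) / 2 = 10 / 2 = 5.

5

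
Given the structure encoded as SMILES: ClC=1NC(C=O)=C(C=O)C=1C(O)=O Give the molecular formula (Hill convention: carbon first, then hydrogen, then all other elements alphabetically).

C7H4ClNO4

Walk through each heavy atom and fill implicit hydrogens from standard valence (C 4, N 3, O 2, S 2, halogen 1):
  atom 1: Cl (halogen, monovalent) → 0 H
  atom 2: C, bond orders sum to 4 (valence 4) → 0 H
  atom 3: N, bond orders sum to 2 (valence 3) → 1 H
  atom 4: C, bond orders sum to 4 (valence 4) → 0 H
  atom 5: C, bond orders sum to 3 (valence 4) → 1 H
  atom 6: O, bond orders sum to 2 (valence 2) → 0 H
  atom 7: C, bond orders sum to 4 (valence 4) → 0 H
  atom 8: C, bond orders sum to 3 (valence 4) → 1 H
  atom 9: O, bond orders sum to 2 (valence 2) → 0 H
  atom 10: C, bond orders sum to 4 (valence 4) → 0 H
  atom 11: C, bond orders sum to 4 (valence 4) → 0 H
  atom 12: O, bond orders sum to 1 (valence 2) → 1 H
  atom 13: O, bond orders sum to 2 (valence 2) → 0 H
Totals → C:7, H:4, Cl:1, N:1, O:4.
In Hill order: C7H4ClNO4.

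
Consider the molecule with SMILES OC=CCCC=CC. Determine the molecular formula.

Walk through each heavy atom and fill implicit hydrogens from standard valence (C 4, N 3, O 2, S 2, halogen 1):
  atom 1: O, bond orders sum to 1 (valence 2) → 1 H
  atom 2: C, bond orders sum to 3 (valence 4) → 1 H
  atom 3: C, bond orders sum to 3 (valence 4) → 1 H
  atom 4: C, bond orders sum to 2 (valence 4) → 2 H
  atom 5: C, bond orders sum to 2 (valence 4) → 2 H
  atom 6: C, bond orders sum to 3 (valence 4) → 1 H
  atom 7: C, bond orders sum to 3 (valence 4) → 1 H
  atom 8: C, bond orders sum to 1 (valence 4) → 3 H
Totals → C:7, H:12, O:1.

C7H12O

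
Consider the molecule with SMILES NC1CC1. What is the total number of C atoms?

3

Count every carbon token in the SMILES (each C, including those in ring-closure positions and inside branches).
Carbon count: 3.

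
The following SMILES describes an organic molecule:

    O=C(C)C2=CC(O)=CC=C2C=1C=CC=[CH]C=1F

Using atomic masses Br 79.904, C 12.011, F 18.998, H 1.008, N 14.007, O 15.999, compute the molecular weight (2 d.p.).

First, the molecular formula is C14H11FO2 (counting implicit H from valence).
  C: 14 × 12.011 = 168.154
  F: 1 × 18.998 = 18.998
  H: 11 × 1.008 = 11.088
  O: 2 × 15.999 = 31.998
Sum: 14×12.011 + 1×18.998 + 11×1.008 + 2×15.999 = 230.238 → 230.24 g/mol.

230.24 g/mol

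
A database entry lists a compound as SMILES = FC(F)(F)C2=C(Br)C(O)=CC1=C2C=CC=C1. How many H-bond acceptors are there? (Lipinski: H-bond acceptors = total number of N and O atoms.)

N atoms: 0; O atoms: 1.
Lipinski HBA = 0 + 1 = 1.

1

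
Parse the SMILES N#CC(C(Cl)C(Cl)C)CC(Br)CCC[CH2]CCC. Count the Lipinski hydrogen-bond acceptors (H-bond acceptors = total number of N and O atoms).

N atoms: 1; O atoms: 0.
Lipinski HBA = 1 + 0 = 1.

1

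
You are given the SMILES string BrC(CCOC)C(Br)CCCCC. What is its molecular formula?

Walk through each heavy atom and fill implicit hydrogens from standard valence (C 4, N 3, O 2, S 2, halogen 1):
  atom 1: Br (halogen, monovalent) → 0 H
  atom 2: C, bond orders sum to 3 (valence 4) → 1 H
  atom 3: C, bond orders sum to 2 (valence 4) → 2 H
  atom 4: C, bond orders sum to 2 (valence 4) → 2 H
  atom 5: O, bond orders sum to 2 (valence 2) → 0 H
  atom 6: C, bond orders sum to 1 (valence 4) → 3 H
  atom 7: C, bond orders sum to 3 (valence 4) → 1 H
  atom 8: Br (halogen, monovalent) → 0 H
  atom 9: C, bond orders sum to 2 (valence 4) → 2 H
  atom 10: C, bond orders sum to 2 (valence 4) → 2 H
  atom 11: C, bond orders sum to 2 (valence 4) → 2 H
  atom 12: C, bond orders sum to 2 (valence 4) → 2 H
  atom 13: C, bond orders sum to 1 (valence 4) → 3 H
Totals → C:10, H:20, Br:2, O:1.

C10H20Br2O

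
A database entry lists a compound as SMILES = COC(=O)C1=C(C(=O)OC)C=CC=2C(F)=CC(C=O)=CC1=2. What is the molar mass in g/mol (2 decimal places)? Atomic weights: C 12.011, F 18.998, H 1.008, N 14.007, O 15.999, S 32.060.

290.25 g/mol

First, the molecular formula is C15H11FO5 (counting implicit H from valence).
  C: 15 × 12.011 = 180.165
  F: 1 × 18.998 = 18.998
  H: 11 × 1.008 = 11.088
  O: 5 × 15.999 = 79.995
Sum: 15×12.011 + 1×18.998 + 11×1.008 + 5×15.999 = 290.246 → 290.25 g/mol.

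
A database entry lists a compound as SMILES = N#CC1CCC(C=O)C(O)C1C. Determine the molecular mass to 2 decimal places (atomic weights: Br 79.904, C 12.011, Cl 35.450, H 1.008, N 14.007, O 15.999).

167.21 g/mol

First, the molecular formula is C9H13NO2 (counting implicit H from valence).
  C: 9 × 12.011 = 108.099
  H: 13 × 1.008 = 13.104
  N: 1 × 14.007 = 14.007
  O: 2 × 15.999 = 31.998
Sum: 9×12.011 + 13×1.008 + 1×14.007 + 2×15.999 = 167.208 → 167.21 g/mol.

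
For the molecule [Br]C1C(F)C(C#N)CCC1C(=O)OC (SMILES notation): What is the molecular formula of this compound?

Walk through each heavy atom and fill implicit hydrogens from standard valence (C 4, N 3, O 2, S 2, halogen 1):
  atom 1: Br with explicit H count 0
  atom 2: C, bond orders sum to 3 (valence 4) → 1 H
  atom 3: C, bond orders sum to 3 (valence 4) → 1 H
  atom 4: F (halogen, monovalent) → 0 H
  atom 5: C, bond orders sum to 3 (valence 4) → 1 H
  atom 6: C, bond orders sum to 4 (valence 4) → 0 H
  atom 7: N, bond orders sum to 3 (valence 3) → 0 H
  atom 8: C, bond orders sum to 2 (valence 4) → 2 H
  atom 9: C, bond orders sum to 2 (valence 4) → 2 H
  atom 10: C, bond orders sum to 3 (valence 4) → 1 H
  atom 11: C, bond orders sum to 4 (valence 4) → 0 H
  atom 12: O, bond orders sum to 2 (valence 2) → 0 H
  atom 13: O, bond orders sum to 2 (valence 2) → 0 H
  atom 14: C, bond orders sum to 1 (valence 4) → 3 H
Totals → C:9, H:11, Br:1, F:1, N:1, O:2.
In Hill order: C9H11BrFNO2.

C9H11BrFNO2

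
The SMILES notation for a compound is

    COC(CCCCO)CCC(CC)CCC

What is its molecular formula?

Walk through each heavy atom and fill implicit hydrogens from standard valence (C 4, N 3, O 2, S 2, halogen 1):
  atom 1: C, bond orders sum to 1 (valence 4) → 3 H
  atom 2: O, bond orders sum to 2 (valence 2) → 0 H
  atom 3: C, bond orders sum to 3 (valence 4) → 1 H
  atom 4: C, bond orders sum to 2 (valence 4) → 2 H
  atom 5: C, bond orders sum to 2 (valence 4) → 2 H
  atom 6: C, bond orders sum to 2 (valence 4) → 2 H
  atom 7: C, bond orders sum to 2 (valence 4) → 2 H
  atom 8: O, bond orders sum to 1 (valence 2) → 1 H
  atom 9: C, bond orders sum to 2 (valence 4) → 2 H
  atom 10: C, bond orders sum to 2 (valence 4) → 2 H
  atom 11: C, bond orders sum to 3 (valence 4) → 1 H
  atom 12: C, bond orders sum to 2 (valence 4) → 2 H
  atom 13: C, bond orders sum to 1 (valence 4) → 3 H
  atom 14: C, bond orders sum to 2 (valence 4) → 2 H
  atom 15: C, bond orders sum to 2 (valence 4) → 2 H
  atom 16: C, bond orders sum to 1 (valence 4) → 3 H
Totals → C:14, H:30, O:2.

C14H30O2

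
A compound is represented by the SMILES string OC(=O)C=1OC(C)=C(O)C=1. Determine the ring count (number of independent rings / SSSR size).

1

In SMILES, each pair of matching ring-closure digits denotes one ring-closing bond; the number of such bonds equals the number of independent rings.
Ring-closure bonds here: 1.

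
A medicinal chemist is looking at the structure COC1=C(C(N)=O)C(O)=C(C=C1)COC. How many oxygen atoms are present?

4

Scan the SMILES for O atoms (remember two-letter symbols like Cl and Br are single atoms).
Oxygen count: 4.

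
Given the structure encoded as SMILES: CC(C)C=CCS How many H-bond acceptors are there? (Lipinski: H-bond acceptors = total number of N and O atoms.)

N atoms: 0; O atoms: 0.
Lipinski HBA = 0 + 0 = 0.

0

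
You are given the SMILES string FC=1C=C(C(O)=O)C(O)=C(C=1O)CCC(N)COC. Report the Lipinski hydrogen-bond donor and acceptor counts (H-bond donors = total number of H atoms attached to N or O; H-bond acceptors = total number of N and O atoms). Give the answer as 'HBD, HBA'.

5, 6

Donors: find every N or O and count the H atoms it carries.
  atom 6 (O): bond orders sum to 1 → 1 H
  atom 7 (O): bond orders sum to 2 → 0 H
  atom 9 (O): bond orders sum to 1 → 1 H
  atom 12 (O): bond orders sum to 1 → 1 H
  atom 16 (N): bond orders sum to 1 → 2 H
  atom 18 (O): bond orders sum to 2 → 0 H
Lipinski HBD = 5.
Acceptors: N atoms = 1, O atoms = 5 → HBA = 6.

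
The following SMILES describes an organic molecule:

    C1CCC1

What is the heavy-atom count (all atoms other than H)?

4

Every atom symbol written in the SMILES (organic subset) is one heavy atom; implicit H are not written.
Heavy atoms by element → C:4.
Total: 4.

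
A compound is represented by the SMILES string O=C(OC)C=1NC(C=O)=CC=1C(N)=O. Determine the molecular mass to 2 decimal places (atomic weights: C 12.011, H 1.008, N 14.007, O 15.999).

First, the molecular formula is C8H8N2O4 (counting implicit H from valence).
  C: 8 × 12.011 = 96.088
  H: 8 × 1.008 = 8.064
  N: 2 × 14.007 = 28.014
  O: 4 × 15.999 = 63.996
Sum: 8×12.011 + 8×1.008 + 2×14.007 + 4×15.999 = 196.162 → 196.16 g/mol.

196.16 g/mol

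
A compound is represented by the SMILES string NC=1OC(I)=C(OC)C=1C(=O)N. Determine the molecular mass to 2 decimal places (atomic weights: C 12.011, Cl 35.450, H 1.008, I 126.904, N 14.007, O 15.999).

First, the molecular formula is C6H7IN2O3 (counting implicit H from valence).
  C: 6 × 12.011 = 72.066
  H: 7 × 1.008 = 7.056
  I: 1 × 126.904 = 126.904
  N: 2 × 14.007 = 28.014
  O: 3 × 15.999 = 47.997
Sum: 6×12.011 + 7×1.008 + 1×126.904 + 2×14.007 + 3×15.999 = 282.037 → 282.04 g/mol.

282.04 g/mol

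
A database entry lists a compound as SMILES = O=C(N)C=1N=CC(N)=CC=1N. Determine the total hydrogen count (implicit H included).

8

Walk through each heavy atom and fill implicit hydrogens from standard valence (C 4, N 3, O 2, S 2, halogen 1):
  atom 1: O, bond orders sum to 2 (valence 2) → 0 H
  atom 2: C, bond orders sum to 4 (valence 4) → 0 H
  atom 3: N, bond orders sum to 1 (valence 3) → 2 H
  atom 4: C, bond orders sum to 4 (valence 4) → 0 H
  atom 5: N, bond orders sum to 3 (valence 3) → 0 H
  atom 6: C, bond orders sum to 3 (valence 4) → 1 H
  atom 7: C, bond orders sum to 4 (valence 4) → 0 H
  atom 8: N, bond orders sum to 1 (valence 3) → 2 H
  atom 9: C, bond orders sum to 3 (valence 4) → 1 H
  atom 10: C, bond orders sum to 4 (valence 4) → 0 H
  atom 11: N, bond orders sum to 1 (valence 3) → 2 H
Total hydrogens: 8.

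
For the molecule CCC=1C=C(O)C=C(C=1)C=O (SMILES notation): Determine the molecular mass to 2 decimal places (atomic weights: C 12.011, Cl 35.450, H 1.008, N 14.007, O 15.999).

150.18 g/mol

First, the molecular formula is C9H10O2 (counting implicit H from valence).
  C: 9 × 12.011 = 108.099
  H: 10 × 1.008 = 10.080
  O: 2 × 15.999 = 31.998
Sum: 9×12.011 + 10×1.008 + 2×15.999 = 150.177 → 150.18 g/mol.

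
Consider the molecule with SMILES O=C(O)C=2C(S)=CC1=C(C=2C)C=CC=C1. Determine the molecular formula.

C12H10O2S

Walk through each heavy atom and fill implicit hydrogens from standard valence (C 4, N 3, O 2, S 2, halogen 1):
  atom 1: O, bond orders sum to 2 (valence 2) → 0 H
  atom 2: C, bond orders sum to 4 (valence 4) → 0 H
  atom 3: O, bond orders sum to 1 (valence 2) → 1 H
  atom 4: C, bond orders sum to 4 (valence 4) → 0 H
  atom 5: C, bond orders sum to 4 (valence 4) → 0 H
  atom 6: S, bond orders sum to 1 (valence 2) → 1 H
  atom 7: C, bond orders sum to 3 (valence 4) → 1 H
  atom 8: C, bond orders sum to 4 (valence 4) → 0 H
  atom 9: C, bond orders sum to 4 (valence 4) → 0 H
  atom 10: C, bond orders sum to 4 (valence 4) → 0 H
  atom 11: C, bond orders sum to 1 (valence 4) → 3 H
  atom 12: C, bond orders sum to 3 (valence 4) → 1 H
  atom 13: C, bond orders sum to 3 (valence 4) → 1 H
  atom 14: C, bond orders sum to 3 (valence 4) → 1 H
  atom 15: C, bond orders sum to 3 (valence 4) → 1 H
Totals → C:12, H:10, O:2, S:1.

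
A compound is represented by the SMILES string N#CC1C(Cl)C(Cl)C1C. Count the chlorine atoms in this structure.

Scan the SMILES for Cl atoms (remember two-letter symbols like Cl and Br are single atoms).
Chlorine count: 2.

2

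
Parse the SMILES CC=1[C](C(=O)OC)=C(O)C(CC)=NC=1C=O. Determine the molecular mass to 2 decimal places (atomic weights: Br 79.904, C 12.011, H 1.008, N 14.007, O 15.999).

223.23 g/mol

First, the molecular formula is C11H13NO4 (counting implicit H from valence).
  C: 11 × 12.011 = 132.121
  H: 13 × 1.008 = 13.104
  N: 1 × 14.007 = 14.007
  O: 4 × 15.999 = 63.996
Sum: 11×12.011 + 13×1.008 + 1×14.007 + 4×15.999 = 223.228 → 223.23 g/mol.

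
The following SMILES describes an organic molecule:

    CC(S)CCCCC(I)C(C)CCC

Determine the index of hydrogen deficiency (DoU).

0

Molecular formula: C12H25IS.
DoU = (2C + 2 + N − H − X) / 2, where X is the halogen count and O/S are ignored.
    = (2·12 + 2 + 0 − 25 − 1) / 2 = 0 / 2 = 0.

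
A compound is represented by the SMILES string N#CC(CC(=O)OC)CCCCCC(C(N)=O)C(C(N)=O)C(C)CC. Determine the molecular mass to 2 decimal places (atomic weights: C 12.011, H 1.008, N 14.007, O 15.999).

First, the molecular formula is C18H31N3O4 (counting implicit H from valence).
  C: 18 × 12.011 = 216.198
  H: 31 × 1.008 = 31.248
  N: 3 × 14.007 = 42.021
  O: 4 × 15.999 = 63.996
Sum: 18×12.011 + 31×1.008 + 3×14.007 + 4×15.999 = 353.463 → 353.46 g/mol.

353.46 g/mol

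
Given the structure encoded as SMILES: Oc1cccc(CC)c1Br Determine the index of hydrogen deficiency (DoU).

4

Molecular formula: C8H9BrO.
DoU = (2C + 2 + N − H − X) / 2, where X is the halogen count and O/S are ignored.
    = (2·8 + 2 + 0 − 9 − 1) / 2 = 8 / 2 = 4.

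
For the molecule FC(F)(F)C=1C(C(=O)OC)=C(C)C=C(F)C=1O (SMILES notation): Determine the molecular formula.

C10H8F4O3

Walk through each heavy atom and fill implicit hydrogens from standard valence (C 4, N 3, O 2, S 2, halogen 1):
  atom 1: F (halogen, monovalent) → 0 H
  atom 2: C, bond orders sum to 4 (valence 4) → 0 H
  atom 3: F (halogen, monovalent) → 0 H
  atom 4: F (halogen, monovalent) → 0 H
  atom 5: C, bond orders sum to 4 (valence 4) → 0 H
  atom 6: C, bond orders sum to 4 (valence 4) → 0 H
  atom 7: C, bond orders sum to 4 (valence 4) → 0 H
  atom 8: O, bond orders sum to 2 (valence 2) → 0 H
  atom 9: O, bond orders sum to 2 (valence 2) → 0 H
  atom 10: C, bond orders sum to 1 (valence 4) → 3 H
  atom 11: C, bond orders sum to 4 (valence 4) → 0 H
  atom 12: C, bond orders sum to 1 (valence 4) → 3 H
  atom 13: C, bond orders sum to 3 (valence 4) → 1 H
  atom 14: C, bond orders sum to 4 (valence 4) → 0 H
  atom 15: F (halogen, monovalent) → 0 H
  atom 16: C, bond orders sum to 4 (valence 4) → 0 H
  atom 17: O, bond orders sum to 1 (valence 2) → 1 H
Totals → C:10, H:8, F:4, O:3.
In Hill order: C10H8F4O3.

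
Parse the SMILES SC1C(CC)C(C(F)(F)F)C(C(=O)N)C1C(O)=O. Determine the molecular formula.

C10H14F3NO3S

Walk through each heavy atom and fill implicit hydrogens from standard valence (C 4, N 3, O 2, S 2, halogen 1):
  atom 1: S, bond orders sum to 1 (valence 2) → 1 H
  atom 2: C, bond orders sum to 3 (valence 4) → 1 H
  atom 3: C, bond orders sum to 3 (valence 4) → 1 H
  atom 4: C, bond orders sum to 2 (valence 4) → 2 H
  atom 5: C, bond orders sum to 1 (valence 4) → 3 H
  atom 6: C, bond orders sum to 3 (valence 4) → 1 H
  atom 7: C, bond orders sum to 4 (valence 4) → 0 H
  atom 8: F (halogen, monovalent) → 0 H
  atom 9: F (halogen, monovalent) → 0 H
  atom 10: F (halogen, monovalent) → 0 H
  atom 11: C, bond orders sum to 3 (valence 4) → 1 H
  atom 12: C, bond orders sum to 4 (valence 4) → 0 H
  atom 13: O, bond orders sum to 2 (valence 2) → 0 H
  atom 14: N, bond orders sum to 1 (valence 3) → 2 H
  atom 15: C, bond orders sum to 3 (valence 4) → 1 H
  atom 16: C, bond orders sum to 4 (valence 4) → 0 H
  atom 17: O, bond orders sum to 1 (valence 2) → 1 H
  atom 18: O, bond orders sum to 2 (valence 2) → 0 H
Totals → C:10, H:14, F:3, N:1, O:3, S:1.
In Hill order: C10H14F3NO3S.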